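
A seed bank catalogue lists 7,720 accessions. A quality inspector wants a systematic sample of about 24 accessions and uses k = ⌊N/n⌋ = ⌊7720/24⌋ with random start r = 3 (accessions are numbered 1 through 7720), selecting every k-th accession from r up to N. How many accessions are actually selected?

k = ⌊7720/24⌋ = 321
Achieved size = ⌊(7720 − 3)/321⌋ + 1 = ⌊7717/321⌋ + 1 = 24 + 1 = 25
(last selection: 3 + 24×321 = 7707 ≤ 7720; next would be 8028 > 7720)

25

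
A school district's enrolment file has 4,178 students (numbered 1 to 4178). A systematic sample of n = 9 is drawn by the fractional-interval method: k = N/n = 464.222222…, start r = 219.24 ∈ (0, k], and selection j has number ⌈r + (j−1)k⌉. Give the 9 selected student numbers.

j=1: r + 0k = 219.24 → ⌈·⌉ = 220
j=2: r + 1k = 683.462222… → ⌈·⌉ = 684
j=3: r + 2k = 1147.684444… → ⌈·⌉ = 1148
j=4: r + 3k = 1611.906666… → ⌈·⌉ = 1612
j=5: r + 4k = 2076.128888… → ⌈·⌉ = 2077
j=6: r + 5k = 2540.351111… → ⌈·⌉ = 2541
j=7: r + 6k = 3004.573333… → ⌈·⌉ = 3005
j=8: r + 7k = 3468.795555… → ⌈·⌉ = 3469
j=9: r + 8k = 3933.017777… → ⌈·⌉ = 3934

220, 684, 1148, 1612, 2077, 2541, 3005, 3469, 3934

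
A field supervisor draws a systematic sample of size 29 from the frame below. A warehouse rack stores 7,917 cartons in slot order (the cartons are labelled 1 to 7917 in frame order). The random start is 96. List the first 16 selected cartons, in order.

k = N/n = 7917/29 = 273
carton 1: 96
carton 2: 96 + 273 = 369
carton 3: 369 + 273 = 642
carton 4: 642 + 273 = 915
carton 5: 915 + 273 = 1188
carton 6: 1188 + 273 = 1461
carton 7: 1461 + 273 = 1734
carton 8: 1734 + 273 = 2007
carton 9: 2007 + 273 = 2280
carton 10: 2280 + 273 = 2553
carton 11: 2553 + 273 = 2826
carton 12: 2826 + 273 = 3099
carton 13: 3099 + 273 = 3372
carton 14: 3372 + 273 = 3645
carton 15: 3645 + 273 = 3918
carton 16: 3918 + 273 = 4191

96, 369, 642, 915, 1188, 1461, 1734, 2007, 2280, 2553, 2826, 3099, 3372, 3645, 3918, 4191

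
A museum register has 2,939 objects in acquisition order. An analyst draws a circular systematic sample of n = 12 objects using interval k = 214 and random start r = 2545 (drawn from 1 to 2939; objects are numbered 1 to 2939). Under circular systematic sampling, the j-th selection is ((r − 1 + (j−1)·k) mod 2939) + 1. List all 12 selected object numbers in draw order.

2545, 2759, 34, 248, 462, 676, 890, 1104, 1318, 1532, 1746, 1960

Selection 1: 2545
Selection 2: 2545 + 214 = 2759
Selection 3: 2759 + 214 = 2973 → 2973 − 2939 = 34
Selection 4: 34 + 214 = 248
Selection 5: 248 + 214 = 462
Selection 6: 462 + 214 = 676
Selection 7: 676 + 214 = 890
Selection 8: 890 + 214 = 1104
Selection 9: 1104 + 214 = 1318
Selection 10: 1318 + 214 = 1532
Selection 11: 1532 + 214 = 1746
Selection 12: 1746 + 214 = 1960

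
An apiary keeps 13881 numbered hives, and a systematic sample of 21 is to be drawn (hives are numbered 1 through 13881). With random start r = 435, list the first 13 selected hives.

435, 1096, 1757, 2418, 3079, 3740, 4401, 5062, 5723, 6384, 7045, 7706, 8367

k = N/n = 13881/21 = 661
hive 1: 435
hive 2: 435 + 661 = 1096
hive 3: 1096 + 661 = 1757
hive 4: 1757 + 661 = 2418
hive 5: 2418 + 661 = 3079
hive 6: 3079 + 661 = 3740
hive 7: 3740 + 661 = 4401
hive 8: 4401 + 661 = 5062
hive 9: 5062 + 661 = 5723
hive 10: 5723 + 661 = 6384
hive 11: 6384 + 661 = 7045
hive 12: 7045 + 661 = 7706
hive 13: 7706 + 661 = 8367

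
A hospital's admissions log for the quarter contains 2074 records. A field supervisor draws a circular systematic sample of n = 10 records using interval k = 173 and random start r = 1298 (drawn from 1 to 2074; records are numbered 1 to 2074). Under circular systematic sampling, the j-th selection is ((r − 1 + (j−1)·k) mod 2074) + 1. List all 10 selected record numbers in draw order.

Selection 1: 1298
Selection 2: 1298 + 173 = 1471
Selection 3: 1471 + 173 = 1644
Selection 4: 1644 + 173 = 1817
Selection 5: 1817 + 173 = 1990
Selection 6: 1990 + 173 = 2163 → 2163 − 2074 = 89
Selection 7: 89 + 173 = 262
Selection 8: 262 + 173 = 435
Selection 9: 435 + 173 = 608
Selection 10: 608 + 173 = 781

1298, 1471, 1644, 1817, 1990, 89, 262, 435, 608, 781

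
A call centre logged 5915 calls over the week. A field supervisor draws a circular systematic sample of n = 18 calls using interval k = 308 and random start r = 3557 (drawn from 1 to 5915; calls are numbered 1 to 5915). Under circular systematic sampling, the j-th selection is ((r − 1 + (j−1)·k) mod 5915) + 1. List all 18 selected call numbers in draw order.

Selection 1: 3557
Selection 2: 3557 + 308 = 3865
Selection 3: 3865 + 308 = 4173
Selection 4: 4173 + 308 = 4481
Selection 5: 4481 + 308 = 4789
Selection 6: 4789 + 308 = 5097
Selection 7: 5097 + 308 = 5405
Selection 8: 5405 + 308 = 5713
Selection 9: 5713 + 308 = 6021 → 6021 − 5915 = 106
Selection 10: 106 + 308 = 414
Selection 11: 414 + 308 = 722
Selection 12: 722 + 308 = 1030
Selection 13: 1030 + 308 = 1338
Selection 14: 1338 + 308 = 1646
Selection 15: 1646 + 308 = 1954
Selection 16: 1954 + 308 = 2262
Selection 17: 2262 + 308 = 2570
Selection 18: 2570 + 308 = 2878

3557, 3865, 4173, 4481, 4789, 5097, 5405, 5713, 106, 414, 722, 1030, 1338, 1646, 1954, 2262, 2570, 2878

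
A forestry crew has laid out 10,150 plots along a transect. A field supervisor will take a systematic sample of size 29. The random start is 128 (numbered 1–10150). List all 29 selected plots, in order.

128, 478, 828, 1178, 1528, 1878, 2228, 2578, 2928, 3278, 3628, 3978, 4328, 4678, 5028, 5378, 5728, 6078, 6428, 6778, 7128, 7478, 7828, 8178, 8528, 8878, 9228, 9578, 9928

k = N/n = 10150/29 = 350
plot 1: 128
plot 2: 128 + 350 = 478
plot 3: 478 + 350 = 828
plot 4: 828 + 350 = 1178
plot 5: 1178 + 350 = 1528
plot 6: 1528 + 350 = 1878
plot 7: 1878 + 350 = 2228
plot 8: 2228 + 350 = 2578
plot 9: 2578 + 350 = 2928
plot 10: 2928 + 350 = 3278
plot 11: 3278 + 350 = 3628
plot 12: 3628 + 350 = 3978
plot 13: 3978 + 350 = 4328
plot 14: 4328 + 350 = 4678
plot 15: 4678 + 350 = 5028
plot 16: 5028 + 350 = 5378
plot 17: 5378 + 350 = 5728
plot 18: 5728 + 350 = 6078
plot 19: 6078 + 350 = 6428
plot 20: 6428 + 350 = 6778
plot 21: 6778 + 350 = 7128
plot 22: 7128 + 350 = 7478
plot 23: 7478 + 350 = 7828
plot 24: 7828 + 350 = 8178
plot 25: 8178 + 350 = 8528
plot 26: 8528 + 350 = 8878
plot 27: 8878 + 350 = 9228
plot 28: 9228 + 350 = 9578
plot 29: 9578 + 350 = 9928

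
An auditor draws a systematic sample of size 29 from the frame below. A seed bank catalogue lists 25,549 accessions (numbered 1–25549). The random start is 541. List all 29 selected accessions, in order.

k = N/n = 25549/29 = 881
accession 1: 541
accession 2: 541 + 881 = 1422
accession 3: 1422 + 881 = 2303
accession 4: 2303 + 881 = 3184
accession 5: 3184 + 881 = 4065
accession 6: 4065 + 881 = 4946
accession 7: 4946 + 881 = 5827
accession 8: 5827 + 881 = 6708
accession 9: 6708 + 881 = 7589
accession 10: 7589 + 881 = 8470
accession 11: 8470 + 881 = 9351
accession 12: 9351 + 881 = 10232
accession 13: 10232 + 881 = 11113
accession 14: 11113 + 881 = 11994
accession 15: 11994 + 881 = 12875
accession 16: 12875 + 881 = 13756
accession 17: 13756 + 881 = 14637
accession 18: 14637 + 881 = 15518
accession 19: 15518 + 881 = 16399
accession 20: 16399 + 881 = 17280
accession 21: 17280 + 881 = 18161
accession 22: 18161 + 881 = 19042
accession 23: 19042 + 881 = 19923
accession 24: 19923 + 881 = 20804
accession 25: 20804 + 881 = 21685
accession 26: 21685 + 881 = 22566
accession 27: 22566 + 881 = 23447
accession 28: 23447 + 881 = 24328
accession 29: 24328 + 881 = 25209

541, 1422, 2303, 3184, 4065, 4946, 5827, 6708, 7589, 8470, 9351, 10232, 11113, 11994, 12875, 13756, 14637, 15518, 16399, 17280, 18161, 19042, 19923, 20804, 21685, 22566, 23447, 24328, 25209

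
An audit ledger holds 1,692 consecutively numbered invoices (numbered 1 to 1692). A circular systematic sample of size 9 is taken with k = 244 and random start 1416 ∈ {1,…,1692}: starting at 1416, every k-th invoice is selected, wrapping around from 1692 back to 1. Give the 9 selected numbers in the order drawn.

1416, 1660, 212, 456, 700, 944, 1188, 1432, 1676

Selection 1: 1416
Selection 2: 1416 + 244 = 1660
Selection 3: 1660 + 244 = 1904 → 1904 − 1692 = 212
Selection 4: 212 + 244 = 456
Selection 5: 456 + 244 = 700
Selection 6: 700 + 244 = 944
Selection 7: 944 + 244 = 1188
Selection 8: 1188 + 244 = 1432
Selection 9: 1432 + 244 = 1676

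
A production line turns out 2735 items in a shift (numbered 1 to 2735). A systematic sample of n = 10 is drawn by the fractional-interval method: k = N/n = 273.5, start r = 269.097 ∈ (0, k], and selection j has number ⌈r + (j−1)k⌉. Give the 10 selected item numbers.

j=1: r + 0k = 269.097 → ⌈·⌉ = 270
j=2: r + 1k = 542.597 → ⌈·⌉ = 543
j=3: r + 2k = 816.097 → ⌈·⌉ = 817
j=4: r + 3k = 1089.597 → ⌈·⌉ = 1090
j=5: r + 4k = 1363.097 → ⌈·⌉ = 1364
j=6: r + 5k = 1636.597 → ⌈·⌉ = 1637
j=7: r + 6k = 1910.097 → ⌈·⌉ = 1911
j=8: r + 7k = 2183.597 → ⌈·⌉ = 2184
j=9: r + 8k = 2457.097 → ⌈·⌉ = 2458
j=10: r + 9k = 2730.597 → ⌈·⌉ = 2731

270, 543, 817, 1090, 1364, 1637, 1911, 2184, 2458, 2731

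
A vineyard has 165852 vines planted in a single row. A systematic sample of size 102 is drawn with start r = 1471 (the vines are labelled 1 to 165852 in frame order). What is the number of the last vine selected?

k = 165852/102 = 1626
102nd selection = r + (102−1)·k = 1471 + 101×1626 = 1471 + 164226 = 165697

165697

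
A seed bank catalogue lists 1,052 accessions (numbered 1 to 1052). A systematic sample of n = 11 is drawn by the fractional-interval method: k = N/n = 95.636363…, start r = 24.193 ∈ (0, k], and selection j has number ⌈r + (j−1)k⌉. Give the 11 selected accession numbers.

25, 120, 216, 312, 407, 503, 599, 694, 790, 885, 981

j=1: r + 0k = 24.193 → ⌈·⌉ = 25
j=2: r + 1k = 119.829363… → ⌈·⌉ = 120
j=3: r + 2k = 215.465727… → ⌈·⌉ = 216
j=4: r + 3k = 311.102090… → ⌈·⌉ = 312
j=5: r + 4k = 406.738454… → ⌈·⌉ = 407
j=6: r + 5k = 502.374818… → ⌈·⌉ = 503
j=7: r + 6k = 598.011181… → ⌈·⌉ = 599
j=8: r + 7k = 693.647545… → ⌈·⌉ = 694
j=9: r + 8k = 789.283909… → ⌈·⌉ = 790
j=10: r + 9k = 884.920272… → ⌈·⌉ = 885
j=11: r + 10k = 980.556636… → ⌈·⌉ = 981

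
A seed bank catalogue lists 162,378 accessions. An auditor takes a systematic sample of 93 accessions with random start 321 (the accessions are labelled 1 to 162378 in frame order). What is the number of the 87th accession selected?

150477

k = 162378/93 = 1746
87th selection = r + (87−1)·k = 321 + 86×1746 = 321 + 150156 = 150477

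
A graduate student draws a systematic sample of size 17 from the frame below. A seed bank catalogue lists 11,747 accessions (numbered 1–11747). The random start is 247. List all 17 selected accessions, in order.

247, 938, 1629, 2320, 3011, 3702, 4393, 5084, 5775, 6466, 7157, 7848, 8539, 9230, 9921, 10612, 11303

k = N/n = 11747/17 = 691
accession 1: 247
accession 2: 247 + 691 = 938
accession 3: 938 + 691 = 1629
accession 4: 1629 + 691 = 2320
accession 5: 2320 + 691 = 3011
accession 6: 3011 + 691 = 3702
accession 7: 3702 + 691 = 4393
accession 8: 4393 + 691 = 5084
accession 9: 5084 + 691 = 5775
accession 10: 5775 + 691 = 6466
accession 11: 6466 + 691 = 7157
accession 12: 7157 + 691 = 7848
accession 13: 7848 + 691 = 8539
accession 14: 8539 + 691 = 9230
accession 15: 9230 + 691 = 9921
accession 16: 9921 + 691 = 10612
accession 17: 10612 + 691 = 11303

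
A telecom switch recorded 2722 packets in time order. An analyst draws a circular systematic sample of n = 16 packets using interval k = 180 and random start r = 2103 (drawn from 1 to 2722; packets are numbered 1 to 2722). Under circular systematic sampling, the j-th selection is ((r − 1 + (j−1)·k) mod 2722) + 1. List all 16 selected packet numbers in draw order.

2103, 2283, 2463, 2643, 101, 281, 461, 641, 821, 1001, 1181, 1361, 1541, 1721, 1901, 2081

Selection 1: 2103
Selection 2: 2103 + 180 = 2283
Selection 3: 2283 + 180 = 2463
Selection 4: 2463 + 180 = 2643
Selection 5: 2643 + 180 = 2823 → 2823 − 2722 = 101
Selection 6: 101 + 180 = 281
Selection 7: 281 + 180 = 461
Selection 8: 461 + 180 = 641
Selection 9: 641 + 180 = 821
Selection 10: 821 + 180 = 1001
Selection 11: 1001 + 180 = 1181
Selection 12: 1181 + 180 = 1361
Selection 13: 1361 + 180 = 1541
Selection 14: 1541 + 180 = 1721
Selection 15: 1721 + 180 = 1901
Selection 16: 1901 + 180 = 2081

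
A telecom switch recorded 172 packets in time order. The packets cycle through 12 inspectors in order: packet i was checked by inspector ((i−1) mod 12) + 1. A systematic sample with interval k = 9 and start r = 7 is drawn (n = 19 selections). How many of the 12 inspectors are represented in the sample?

Consecutive selections differ by k = 9, so their inspector numbers differ by 9 mod 12 = 9.
gcd(9, 12) = 3, so the sample visits 12/3 = 4 distinct residues mod 12.
Start 7 is inspector 7; the inspectors hit are 1, 4, 7, 10.

4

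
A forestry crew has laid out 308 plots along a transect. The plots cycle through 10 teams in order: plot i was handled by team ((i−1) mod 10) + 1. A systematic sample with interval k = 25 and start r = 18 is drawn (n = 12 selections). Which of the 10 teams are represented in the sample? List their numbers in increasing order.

Consecutive selections differ by k = 25, so their team numbers differ by 25 mod 10 = 5.
gcd(25, 10) = 5, so the sample visits 10/5 = 2 distinct residues mod 10.
Start 18 is team 8; the teams hit are 3, 8.

3, 8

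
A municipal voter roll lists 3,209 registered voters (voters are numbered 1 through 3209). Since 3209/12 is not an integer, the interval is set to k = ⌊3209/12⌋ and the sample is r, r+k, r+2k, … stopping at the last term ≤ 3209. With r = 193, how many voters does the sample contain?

k = ⌊3209/12⌋ = 267
Achieved size = ⌊(3209 − 193)/267⌋ + 1 = ⌊3016/267⌋ + 1 = 11 + 1 = 12
(last selection: 193 + 11×267 = 3130 ≤ 3209; next would be 3397 > 3209)

12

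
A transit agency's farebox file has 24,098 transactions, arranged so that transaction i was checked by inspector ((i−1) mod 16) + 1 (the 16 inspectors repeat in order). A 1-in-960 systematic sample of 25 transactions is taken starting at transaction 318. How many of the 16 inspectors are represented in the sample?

Consecutive selections differ by k = 960, so their inspector numbers differ by 960 mod 16 = 0.
gcd(960, 16) = 16, so the sample visits 16/16 = 1 distinct residues mod 16.
Start 318 is inspector 14; the inspectors hit are 14.

1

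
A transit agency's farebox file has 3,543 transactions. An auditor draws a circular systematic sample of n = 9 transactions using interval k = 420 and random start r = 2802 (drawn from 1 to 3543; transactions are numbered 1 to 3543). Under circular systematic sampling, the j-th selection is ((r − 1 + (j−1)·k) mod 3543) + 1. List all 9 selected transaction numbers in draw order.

Selection 1: 2802
Selection 2: 2802 + 420 = 3222
Selection 3: 3222 + 420 = 3642 → 3642 − 3543 = 99
Selection 4: 99 + 420 = 519
Selection 5: 519 + 420 = 939
Selection 6: 939 + 420 = 1359
Selection 7: 1359 + 420 = 1779
Selection 8: 1779 + 420 = 2199
Selection 9: 2199 + 420 = 2619

2802, 3222, 99, 519, 939, 1359, 1779, 2199, 2619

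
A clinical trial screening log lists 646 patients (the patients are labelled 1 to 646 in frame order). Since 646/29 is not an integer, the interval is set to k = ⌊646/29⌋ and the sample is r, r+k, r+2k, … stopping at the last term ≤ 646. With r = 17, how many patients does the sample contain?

29

k = ⌊646/29⌋ = 22
Achieved size = ⌊(646 − 17)/22⌋ + 1 = ⌊629/22⌋ + 1 = 28 + 1 = 29
(last selection: 17 + 28×22 = 633 ≤ 646; next would be 655 > 646)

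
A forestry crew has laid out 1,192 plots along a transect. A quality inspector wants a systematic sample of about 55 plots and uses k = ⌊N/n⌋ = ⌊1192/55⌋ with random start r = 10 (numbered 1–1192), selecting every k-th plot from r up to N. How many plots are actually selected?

57

k = ⌊1192/55⌋ = 21
Achieved size = ⌊(1192 − 10)/21⌋ + 1 = ⌊1182/21⌋ + 1 = 56 + 1 = 57
(last selection: 10 + 56×21 = 1186 ≤ 1192; next would be 1207 > 1192)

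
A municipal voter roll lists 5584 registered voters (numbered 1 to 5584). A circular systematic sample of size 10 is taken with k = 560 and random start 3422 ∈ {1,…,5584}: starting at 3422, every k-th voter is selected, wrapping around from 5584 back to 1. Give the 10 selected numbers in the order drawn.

3422, 3982, 4542, 5102, 78, 638, 1198, 1758, 2318, 2878

Selection 1: 3422
Selection 2: 3422 + 560 = 3982
Selection 3: 3982 + 560 = 4542
Selection 4: 4542 + 560 = 5102
Selection 5: 5102 + 560 = 5662 → 5662 − 5584 = 78
Selection 6: 78 + 560 = 638
Selection 7: 638 + 560 = 1198
Selection 8: 1198 + 560 = 1758
Selection 9: 1758 + 560 = 2318
Selection 10: 2318 + 560 = 2878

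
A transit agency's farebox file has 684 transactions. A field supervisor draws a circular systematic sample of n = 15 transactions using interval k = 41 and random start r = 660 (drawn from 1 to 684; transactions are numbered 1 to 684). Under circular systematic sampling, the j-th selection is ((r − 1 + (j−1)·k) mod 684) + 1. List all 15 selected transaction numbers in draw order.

Selection 1: 660
Selection 2: 660 + 41 = 701 → 701 − 684 = 17
Selection 3: 17 + 41 = 58
Selection 4: 58 + 41 = 99
Selection 5: 99 + 41 = 140
Selection 6: 140 + 41 = 181
Selection 7: 181 + 41 = 222
Selection 8: 222 + 41 = 263
Selection 9: 263 + 41 = 304
Selection 10: 304 + 41 = 345
Selection 11: 345 + 41 = 386
Selection 12: 386 + 41 = 427
Selection 13: 427 + 41 = 468
Selection 14: 468 + 41 = 509
Selection 15: 509 + 41 = 550

660, 17, 58, 99, 140, 181, 222, 263, 304, 345, 386, 427, 468, 509, 550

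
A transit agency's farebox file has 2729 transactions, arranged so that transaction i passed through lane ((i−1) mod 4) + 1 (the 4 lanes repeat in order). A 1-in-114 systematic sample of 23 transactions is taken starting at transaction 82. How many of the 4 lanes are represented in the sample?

2

Consecutive selections differ by k = 114, so their lane numbers differ by 114 mod 4 = 2.
gcd(114, 4) = 2, so the sample visits 4/2 = 2 distinct residues mod 4.
Start 82 is lane 2; the lanes hit are 2, 4.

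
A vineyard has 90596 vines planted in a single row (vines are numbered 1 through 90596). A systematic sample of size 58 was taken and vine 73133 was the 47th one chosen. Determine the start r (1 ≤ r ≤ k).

k = 90596/58 = 1562
r = 73133 − (47−1)×1562 = 73133 − 71852 = 1281

1281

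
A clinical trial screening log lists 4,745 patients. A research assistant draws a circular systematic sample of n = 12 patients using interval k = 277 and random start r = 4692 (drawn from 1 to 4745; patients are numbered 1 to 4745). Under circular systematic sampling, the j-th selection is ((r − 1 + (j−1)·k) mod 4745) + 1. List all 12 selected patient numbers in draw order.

4692, 224, 501, 778, 1055, 1332, 1609, 1886, 2163, 2440, 2717, 2994

Selection 1: 4692
Selection 2: 4692 + 277 = 4969 → 4969 − 4745 = 224
Selection 3: 224 + 277 = 501
Selection 4: 501 + 277 = 778
Selection 5: 778 + 277 = 1055
Selection 6: 1055 + 277 = 1332
Selection 7: 1332 + 277 = 1609
Selection 8: 1609 + 277 = 1886
Selection 9: 1886 + 277 = 2163
Selection 10: 2163 + 277 = 2440
Selection 11: 2440 + 277 = 2717
Selection 12: 2717 + 277 = 2994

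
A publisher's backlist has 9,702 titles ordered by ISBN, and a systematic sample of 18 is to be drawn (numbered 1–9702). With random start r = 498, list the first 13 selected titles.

k = N/n = 9702/18 = 539
title 1: 498
title 2: 498 + 539 = 1037
title 3: 1037 + 539 = 1576
title 4: 1576 + 539 = 2115
title 5: 2115 + 539 = 2654
title 6: 2654 + 539 = 3193
title 7: 3193 + 539 = 3732
title 8: 3732 + 539 = 4271
title 9: 4271 + 539 = 4810
title 10: 4810 + 539 = 5349
title 11: 5349 + 539 = 5888
title 12: 5888 + 539 = 6427
title 13: 6427 + 539 = 6966

498, 1037, 1576, 2115, 2654, 3193, 3732, 4271, 4810, 5349, 5888, 6427, 6966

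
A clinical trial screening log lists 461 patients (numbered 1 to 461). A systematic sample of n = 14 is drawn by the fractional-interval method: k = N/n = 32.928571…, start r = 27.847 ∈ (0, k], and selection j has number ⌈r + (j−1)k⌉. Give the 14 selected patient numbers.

j=1: r + 0k = 27.847 → ⌈·⌉ = 28
j=2: r + 1k = 60.775571… → ⌈·⌉ = 61
j=3: r + 2k = 93.704142… → ⌈·⌉ = 94
j=4: r + 3k = 126.632714… → ⌈·⌉ = 127
j=5: r + 4k = 159.561285… → ⌈·⌉ = 160
j=6: r + 5k = 192.489857… → ⌈·⌉ = 193
j=7: r + 6k = 225.418428… → ⌈·⌉ = 226
j=8: r + 7k = 258.347 → ⌈·⌉ = 259
j=9: r + 8k = 291.275571… → ⌈·⌉ = 292
j=10: r + 9k = 324.204142… → ⌈·⌉ = 325
j=11: r + 10k = 357.132714… → ⌈·⌉ = 358
j=12: r + 11k = 390.061285… → ⌈·⌉ = 391
j=13: r + 12k = 422.989857… → ⌈·⌉ = 423
j=14: r + 13k = 455.918428… → ⌈·⌉ = 456

28, 61, 94, 127, 160, 193, 226, 259, 292, 325, 358, 391, 423, 456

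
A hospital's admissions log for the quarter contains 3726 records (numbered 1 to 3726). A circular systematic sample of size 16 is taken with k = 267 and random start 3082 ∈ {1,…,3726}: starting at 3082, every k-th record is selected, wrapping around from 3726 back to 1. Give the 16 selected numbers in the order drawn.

Selection 1: 3082
Selection 2: 3082 + 267 = 3349
Selection 3: 3349 + 267 = 3616
Selection 4: 3616 + 267 = 3883 → 3883 − 3726 = 157
Selection 5: 157 + 267 = 424
Selection 6: 424 + 267 = 691
Selection 7: 691 + 267 = 958
Selection 8: 958 + 267 = 1225
Selection 9: 1225 + 267 = 1492
Selection 10: 1492 + 267 = 1759
Selection 11: 1759 + 267 = 2026
Selection 12: 2026 + 267 = 2293
Selection 13: 2293 + 267 = 2560
Selection 14: 2560 + 267 = 2827
Selection 15: 2827 + 267 = 3094
Selection 16: 3094 + 267 = 3361

3082, 3349, 3616, 157, 424, 691, 958, 1225, 1492, 1759, 2026, 2293, 2560, 2827, 3094, 3361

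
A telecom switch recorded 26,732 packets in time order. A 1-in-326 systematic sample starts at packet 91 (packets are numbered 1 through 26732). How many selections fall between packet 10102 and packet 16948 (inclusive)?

21

k = 326
First selection ≥ 10102: 91 + ⌈(10102−91)/326⌉·326 = 91 + 31×326 = 10197
Last selection ≤ 16948: 91 + ⌊(16948−91)/326⌋·326 = 91 + 51×326 = 16717
Count = 51 − 31 + 1 = 21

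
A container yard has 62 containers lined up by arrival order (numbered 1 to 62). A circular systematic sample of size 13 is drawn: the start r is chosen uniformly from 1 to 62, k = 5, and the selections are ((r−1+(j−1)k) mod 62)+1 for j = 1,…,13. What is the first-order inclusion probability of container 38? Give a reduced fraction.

13/62

For each position j, as r ranges over 1…62 the j-th selection hits every container exactly once, so container 38 is selected for exactly 13 of the 62 starts.
Inclusion probability = 13/62.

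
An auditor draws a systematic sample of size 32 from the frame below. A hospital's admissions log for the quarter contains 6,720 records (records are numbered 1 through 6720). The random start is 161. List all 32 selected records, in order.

161, 371, 581, 791, 1001, 1211, 1421, 1631, 1841, 2051, 2261, 2471, 2681, 2891, 3101, 3311, 3521, 3731, 3941, 4151, 4361, 4571, 4781, 4991, 5201, 5411, 5621, 5831, 6041, 6251, 6461, 6671

k = N/n = 6720/32 = 210
record 1: 161
record 2: 161 + 210 = 371
record 3: 371 + 210 = 581
record 4: 581 + 210 = 791
record 5: 791 + 210 = 1001
record 6: 1001 + 210 = 1211
record 7: 1211 + 210 = 1421
record 8: 1421 + 210 = 1631
record 9: 1631 + 210 = 1841
record 10: 1841 + 210 = 2051
record 11: 2051 + 210 = 2261
record 12: 2261 + 210 = 2471
record 13: 2471 + 210 = 2681
record 14: 2681 + 210 = 2891
record 15: 2891 + 210 = 3101
record 16: 3101 + 210 = 3311
record 17: 3311 + 210 = 3521
record 18: 3521 + 210 = 3731
record 19: 3731 + 210 = 3941
record 20: 3941 + 210 = 4151
record 21: 4151 + 210 = 4361
record 22: 4361 + 210 = 4571
record 23: 4571 + 210 = 4781
record 24: 4781 + 210 = 4991
record 25: 4991 + 210 = 5201
record 26: 5201 + 210 = 5411
record 27: 5411 + 210 = 5621
record 28: 5621 + 210 = 5831
record 29: 5831 + 210 = 6041
record 30: 6041 + 210 = 6251
record 31: 6251 + 210 = 6461
record 32: 6461 + 210 = 6671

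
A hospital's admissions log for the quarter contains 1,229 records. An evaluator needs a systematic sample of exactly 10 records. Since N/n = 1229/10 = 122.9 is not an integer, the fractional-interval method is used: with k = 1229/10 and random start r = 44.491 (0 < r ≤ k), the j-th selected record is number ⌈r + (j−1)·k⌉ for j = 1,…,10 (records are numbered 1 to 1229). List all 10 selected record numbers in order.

j=1: r + 0k = 44.491 → ⌈·⌉ = 45
j=2: r + 1k = 167.391 → ⌈·⌉ = 168
j=3: r + 2k = 290.291 → ⌈·⌉ = 291
j=4: r + 3k = 413.191 → ⌈·⌉ = 414
j=5: r + 4k = 536.091 → ⌈·⌉ = 537
j=6: r + 5k = 658.991 → ⌈·⌉ = 659
j=7: r + 6k = 781.891 → ⌈·⌉ = 782
j=8: r + 7k = 904.791 → ⌈·⌉ = 905
j=9: r + 8k = 1027.691 → ⌈·⌉ = 1028
j=10: r + 9k = 1150.591 → ⌈·⌉ = 1151

45, 168, 291, 414, 537, 659, 782, 905, 1028, 1151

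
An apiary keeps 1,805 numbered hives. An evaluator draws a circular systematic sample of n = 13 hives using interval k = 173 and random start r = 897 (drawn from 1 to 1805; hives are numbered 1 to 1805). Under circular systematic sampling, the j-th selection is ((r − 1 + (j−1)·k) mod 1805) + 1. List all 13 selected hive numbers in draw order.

897, 1070, 1243, 1416, 1589, 1762, 130, 303, 476, 649, 822, 995, 1168

Selection 1: 897
Selection 2: 897 + 173 = 1070
Selection 3: 1070 + 173 = 1243
Selection 4: 1243 + 173 = 1416
Selection 5: 1416 + 173 = 1589
Selection 6: 1589 + 173 = 1762
Selection 7: 1762 + 173 = 1935 → 1935 − 1805 = 130
Selection 8: 130 + 173 = 303
Selection 9: 303 + 173 = 476
Selection 10: 476 + 173 = 649
Selection 11: 649 + 173 = 822
Selection 12: 822 + 173 = 995
Selection 13: 995 + 173 = 1168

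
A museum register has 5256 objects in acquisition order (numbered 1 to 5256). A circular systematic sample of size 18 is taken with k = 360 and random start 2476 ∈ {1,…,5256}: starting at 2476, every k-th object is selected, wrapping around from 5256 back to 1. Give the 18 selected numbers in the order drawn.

Selection 1: 2476
Selection 2: 2476 + 360 = 2836
Selection 3: 2836 + 360 = 3196
Selection 4: 3196 + 360 = 3556
Selection 5: 3556 + 360 = 3916
Selection 6: 3916 + 360 = 4276
Selection 7: 4276 + 360 = 4636
Selection 8: 4636 + 360 = 4996
Selection 9: 4996 + 360 = 5356 → 5356 − 5256 = 100
Selection 10: 100 + 360 = 460
Selection 11: 460 + 360 = 820
Selection 12: 820 + 360 = 1180
Selection 13: 1180 + 360 = 1540
Selection 14: 1540 + 360 = 1900
Selection 15: 1900 + 360 = 2260
Selection 16: 2260 + 360 = 2620
Selection 17: 2620 + 360 = 2980
Selection 18: 2980 + 360 = 3340

2476, 2836, 3196, 3556, 3916, 4276, 4636, 4996, 100, 460, 820, 1180, 1540, 1900, 2260, 2620, 2980, 3340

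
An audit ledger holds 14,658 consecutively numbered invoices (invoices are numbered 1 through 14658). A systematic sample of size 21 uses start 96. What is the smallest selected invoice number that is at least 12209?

12660

k = 14658/21 = 698
Steps past start: ⌈(12209 − 96)/698⌉ = ⌈12113/698⌉ = 18
Selected invoice: 96 + 18×698 = 12660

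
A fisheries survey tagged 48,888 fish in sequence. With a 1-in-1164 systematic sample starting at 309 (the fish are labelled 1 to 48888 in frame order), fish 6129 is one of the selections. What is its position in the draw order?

k = 1164
position = (6129 − 309)/1164 + 1 = 5820/1164 + 1 = 5 + 1 = 6

6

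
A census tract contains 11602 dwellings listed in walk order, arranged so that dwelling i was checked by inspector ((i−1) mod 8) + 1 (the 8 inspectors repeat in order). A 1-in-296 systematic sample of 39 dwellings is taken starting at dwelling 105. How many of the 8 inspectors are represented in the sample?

Consecutive selections differ by k = 296, so their inspector numbers differ by 296 mod 8 = 0.
gcd(296, 8) = 8, so the sample visits 8/8 = 1 distinct residues mod 8.
Start 105 is inspector 1; the inspectors hit are 1.

1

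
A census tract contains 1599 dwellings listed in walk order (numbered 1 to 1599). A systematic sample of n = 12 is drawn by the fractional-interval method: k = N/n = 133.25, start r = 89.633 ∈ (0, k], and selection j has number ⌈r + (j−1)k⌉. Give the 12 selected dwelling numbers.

90, 223, 357, 490, 623, 756, 890, 1023, 1156, 1289, 1423, 1556

j=1: r + 0k = 89.633 → ⌈·⌉ = 90
j=2: r + 1k = 222.883 → ⌈·⌉ = 223
j=3: r + 2k = 356.133 → ⌈·⌉ = 357
j=4: r + 3k = 489.383 → ⌈·⌉ = 490
j=5: r + 4k = 622.633 → ⌈·⌉ = 623
j=6: r + 5k = 755.883 → ⌈·⌉ = 756
j=7: r + 6k = 889.133 → ⌈·⌉ = 890
j=8: r + 7k = 1022.383 → ⌈·⌉ = 1023
j=9: r + 8k = 1155.633 → ⌈·⌉ = 1156
j=10: r + 9k = 1288.883 → ⌈·⌉ = 1289
j=11: r + 10k = 1422.133 → ⌈·⌉ = 1423
j=12: r + 11k = 1555.383 → ⌈·⌉ = 1556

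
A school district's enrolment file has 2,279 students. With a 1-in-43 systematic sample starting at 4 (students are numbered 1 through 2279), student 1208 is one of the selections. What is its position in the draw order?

k = 43
position = (1208 − 4)/43 + 1 = 1204/43 + 1 = 28 + 1 = 29

29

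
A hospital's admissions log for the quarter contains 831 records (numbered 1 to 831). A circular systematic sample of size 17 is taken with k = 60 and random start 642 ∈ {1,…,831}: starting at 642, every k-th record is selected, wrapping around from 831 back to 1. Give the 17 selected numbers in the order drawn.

Selection 1: 642
Selection 2: 642 + 60 = 702
Selection 3: 702 + 60 = 762
Selection 4: 762 + 60 = 822
Selection 5: 822 + 60 = 882 → 882 − 831 = 51
Selection 6: 51 + 60 = 111
Selection 7: 111 + 60 = 171
Selection 8: 171 + 60 = 231
Selection 9: 231 + 60 = 291
Selection 10: 291 + 60 = 351
Selection 11: 351 + 60 = 411
Selection 12: 411 + 60 = 471
Selection 13: 471 + 60 = 531
Selection 14: 531 + 60 = 591
Selection 15: 591 + 60 = 651
Selection 16: 651 + 60 = 711
Selection 17: 711 + 60 = 771

642, 702, 762, 822, 51, 111, 171, 231, 291, 351, 411, 471, 531, 591, 651, 711, 771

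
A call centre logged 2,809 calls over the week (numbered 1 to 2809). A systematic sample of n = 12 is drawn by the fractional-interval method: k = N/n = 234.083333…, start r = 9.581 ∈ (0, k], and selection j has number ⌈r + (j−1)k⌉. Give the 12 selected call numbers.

10, 244, 478, 712, 946, 1180, 1415, 1649, 1883, 2117, 2351, 2585

j=1: r + 0k = 9.581 → ⌈·⌉ = 10
j=2: r + 1k = 243.664333… → ⌈·⌉ = 244
j=3: r + 2k = 477.747666… → ⌈·⌉ = 478
j=4: r + 3k = 711.831 → ⌈·⌉ = 712
j=5: r + 4k = 945.914333… → ⌈·⌉ = 946
j=6: r + 5k = 1179.997666… → ⌈·⌉ = 1180
j=7: r + 6k = 1414.081 → ⌈·⌉ = 1415
j=8: r + 7k = 1648.164333… → ⌈·⌉ = 1649
j=9: r + 8k = 1882.247666… → ⌈·⌉ = 1883
j=10: r + 9k = 2116.331 → ⌈·⌉ = 2117
j=11: r + 10k = 2350.414333… → ⌈·⌉ = 2351
j=12: r + 11k = 2584.497666… → ⌈·⌉ = 2585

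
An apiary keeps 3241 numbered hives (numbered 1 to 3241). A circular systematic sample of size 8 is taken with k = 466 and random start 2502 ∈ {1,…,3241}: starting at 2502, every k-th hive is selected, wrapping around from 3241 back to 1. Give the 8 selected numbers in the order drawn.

Selection 1: 2502
Selection 2: 2502 + 466 = 2968
Selection 3: 2968 + 466 = 3434 → 3434 − 3241 = 193
Selection 4: 193 + 466 = 659
Selection 5: 659 + 466 = 1125
Selection 6: 1125 + 466 = 1591
Selection 7: 1591 + 466 = 2057
Selection 8: 2057 + 466 = 2523

2502, 2968, 193, 659, 1125, 1591, 2057, 2523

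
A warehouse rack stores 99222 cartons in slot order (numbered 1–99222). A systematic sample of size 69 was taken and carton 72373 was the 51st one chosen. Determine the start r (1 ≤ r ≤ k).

473

k = 99222/69 = 1438
r = 72373 − (51−1)×1438 = 72373 − 71900 = 473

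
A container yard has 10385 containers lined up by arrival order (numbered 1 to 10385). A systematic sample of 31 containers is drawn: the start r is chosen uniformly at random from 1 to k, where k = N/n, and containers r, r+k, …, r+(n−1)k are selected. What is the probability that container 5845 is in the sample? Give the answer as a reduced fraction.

1/335

k = 10385/31 = 335.
Container 5845 is selected iff r ≡ 5845 (mod 335); exactly one such r in {1,…,335}.
Inclusion probability = 1/335.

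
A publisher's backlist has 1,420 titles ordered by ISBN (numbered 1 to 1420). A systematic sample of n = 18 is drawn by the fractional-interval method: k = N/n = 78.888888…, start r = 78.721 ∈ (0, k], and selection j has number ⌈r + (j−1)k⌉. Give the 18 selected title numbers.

79, 158, 237, 316, 395, 474, 553, 631, 710, 789, 868, 947, 1026, 1105, 1184, 1263, 1341, 1420

j=1: r + 0k = 78.721 → ⌈·⌉ = 79
j=2: r + 1k = 157.609888… → ⌈·⌉ = 158
j=3: r + 2k = 236.498777… → ⌈·⌉ = 237
j=4: r + 3k = 315.387666… → ⌈·⌉ = 316
j=5: r + 4k = 394.276555… → ⌈·⌉ = 395
j=6: r + 5k = 473.165444… → ⌈·⌉ = 474
j=7: r + 6k = 552.054333… → ⌈·⌉ = 553
j=8: r + 7k = 630.943222… → ⌈·⌉ = 631
j=9: r + 8k = 709.832111… → ⌈·⌉ = 710
j=10: r + 9k = 788.721 → ⌈·⌉ = 789
j=11: r + 10k = 867.609888… → ⌈·⌉ = 868
j=12: r + 11k = 946.498777… → ⌈·⌉ = 947
j=13: r + 12k = 1025.387666… → ⌈·⌉ = 1026
j=14: r + 13k = 1104.276555… → ⌈·⌉ = 1105
j=15: r + 14k = 1183.165444… → ⌈·⌉ = 1184
j=16: r + 15k = 1262.054333… → ⌈·⌉ = 1263
j=17: r + 16k = 1340.943222… → ⌈·⌉ = 1341
j=18: r + 17k = 1419.832111… → ⌈·⌉ = 1420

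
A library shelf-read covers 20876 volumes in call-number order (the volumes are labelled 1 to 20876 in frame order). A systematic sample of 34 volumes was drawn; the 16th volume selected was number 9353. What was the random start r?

143

k = 20876/34 = 614
r = 9353 − (16−1)×614 = 9353 − 9210 = 143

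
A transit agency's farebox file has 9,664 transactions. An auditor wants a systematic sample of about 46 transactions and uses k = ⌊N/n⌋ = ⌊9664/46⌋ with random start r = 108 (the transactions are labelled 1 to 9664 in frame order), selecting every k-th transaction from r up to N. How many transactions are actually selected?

k = ⌊9664/46⌋ = 210
Achieved size = ⌊(9664 − 108)/210⌋ + 1 = ⌊9556/210⌋ + 1 = 45 + 1 = 46
(last selection: 108 + 45×210 = 9558 ≤ 9664; next would be 9768 > 9664)

46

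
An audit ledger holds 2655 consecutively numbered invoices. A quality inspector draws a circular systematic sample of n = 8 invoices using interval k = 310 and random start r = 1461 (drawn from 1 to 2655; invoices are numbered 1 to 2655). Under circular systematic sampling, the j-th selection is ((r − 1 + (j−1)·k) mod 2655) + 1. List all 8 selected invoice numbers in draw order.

Selection 1: 1461
Selection 2: 1461 + 310 = 1771
Selection 3: 1771 + 310 = 2081
Selection 4: 2081 + 310 = 2391
Selection 5: 2391 + 310 = 2701 → 2701 − 2655 = 46
Selection 6: 46 + 310 = 356
Selection 7: 356 + 310 = 666
Selection 8: 666 + 310 = 976

1461, 1771, 2081, 2391, 46, 356, 666, 976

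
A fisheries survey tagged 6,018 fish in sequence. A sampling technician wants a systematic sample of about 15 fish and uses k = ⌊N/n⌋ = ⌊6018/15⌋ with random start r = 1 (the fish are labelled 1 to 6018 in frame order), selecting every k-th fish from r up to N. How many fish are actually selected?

k = ⌊6018/15⌋ = 401
Achieved size = ⌊(6018 − 1)/401⌋ + 1 = ⌊6017/401⌋ + 1 = 15 + 1 = 16
(last selection: 1 + 15×401 = 6016 ≤ 6018; next would be 6417 > 6018)

16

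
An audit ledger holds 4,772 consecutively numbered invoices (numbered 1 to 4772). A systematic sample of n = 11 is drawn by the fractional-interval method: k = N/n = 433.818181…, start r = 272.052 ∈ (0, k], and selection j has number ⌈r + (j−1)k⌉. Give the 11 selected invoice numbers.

j=1: r + 0k = 272.052 → ⌈·⌉ = 273
j=2: r + 1k = 705.870181… → ⌈·⌉ = 706
j=3: r + 2k = 1139.688363… → ⌈·⌉ = 1140
j=4: r + 3k = 1573.506545… → ⌈·⌉ = 1574
j=5: r + 4k = 2007.324727… → ⌈·⌉ = 2008
j=6: r + 5k = 2441.142909… → ⌈·⌉ = 2442
j=7: r + 6k = 2874.961090… → ⌈·⌉ = 2875
j=8: r + 7k = 3308.779272… → ⌈·⌉ = 3309
j=9: r + 8k = 3742.597454… → ⌈·⌉ = 3743
j=10: r + 9k = 4176.415636… → ⌈·⌉ = 4177
j=11: r + 10k = 4610.233818… → ⌈·⌉ = 4611

273, 706, 1140, 1574, 2008, 2442, 2875, 3309, 3743, 4177, 4611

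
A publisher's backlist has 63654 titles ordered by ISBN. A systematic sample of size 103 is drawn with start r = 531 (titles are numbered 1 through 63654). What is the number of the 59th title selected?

k = 63654/103 = 618
59th selection = r + (59−1)·k = 531 + 58×618 = 531 + 35844 = 36375

36375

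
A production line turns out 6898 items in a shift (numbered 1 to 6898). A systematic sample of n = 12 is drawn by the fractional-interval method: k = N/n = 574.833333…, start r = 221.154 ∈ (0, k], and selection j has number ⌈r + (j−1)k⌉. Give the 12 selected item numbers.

j=1: r + 0k = 221.154 → ⌈·⌉ = 222
j=2: r + 1k = 795.987333… → ⌈·⌉ = 796
j=3: r + 2k = 1370.820666… → ⌈·⌉ = 1371
j=4: r + 3k = 1945.654 → ⌈·⌉ = 1946
j=5: r + 4k = 2520.487333… → ⌈·⌉ = 2521
j=6: r + 5k = 3095.320666… → ⌈·⌉ = 3096
j=7: r + 6k = 3670.154 → ⌈·⌉ = 3671
j=8: r + 7k = 4244.987333… → ⌈·⌉ = 4245
j=9: r + 8k = 4819.820666… → ⌈·⌉ = 4820
j=10: r + 9k = 5394.654 → ⌈·⌉ = 5395
j=11: r + 10k = 5969.487333… → ⌈·⌉ = 5970
j=12: r + 11k = 6544.320666… → ⌈·⌉ = 6545

222, 796, 1371, 1946, 2521, 3096, 3671, 4245, 4820, 5395, 5970, 6545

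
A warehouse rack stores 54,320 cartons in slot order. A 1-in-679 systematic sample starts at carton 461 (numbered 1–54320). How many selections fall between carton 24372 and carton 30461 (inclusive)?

9

k = 679
First selection ≥ 24372: 461 + ⌈(24372−461)/679⌉·679 = 461 + 36×679 = 24905
Last selection ≤ 30461: 461 + ⌊(30461−461)/679⌋·679 = 461 + 44×679 = 30337
Count = 44 − 36 + 1 = 9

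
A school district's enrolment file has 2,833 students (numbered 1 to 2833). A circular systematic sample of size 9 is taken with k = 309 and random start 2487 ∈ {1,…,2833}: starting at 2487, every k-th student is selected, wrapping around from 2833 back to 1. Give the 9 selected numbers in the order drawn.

2487, 2796, 272, 581, 890, 1199, 1508, 1817, 2126

Selection 1: 2487
Selection 2: 2487 + 309 = 2796
Selection 3: 2796 + 309 = 3105 → 3105 − 2833 = 272
Selection 4: 272 + 309 = 581
Selection 5: 581 + 309 = 890
Selection 6: 890 + 309 = 1199
Selection 7: 1199 + 309 = 1508
Selection 8: 1508 + 309 = 1817
Selection 9: 1817 + 309 = 2126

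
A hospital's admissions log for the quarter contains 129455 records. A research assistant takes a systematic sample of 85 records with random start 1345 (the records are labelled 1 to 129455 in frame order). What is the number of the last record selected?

k = 129455/85 = 1523
85th selection = r + (85−1)·k = 1345 + 84×1523 = 1345 + 127932 = 129277

129277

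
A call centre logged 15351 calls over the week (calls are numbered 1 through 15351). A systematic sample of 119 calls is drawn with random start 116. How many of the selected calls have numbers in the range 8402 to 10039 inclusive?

12

k = 15351/119 = 129
First selection ≥ 8402: 116 + ⌈(8402−116)/129⌉·129 = 116 + 65×129 = 8501
Last selection ≤ 10039: 116 + ⌊(10039−116)/129⌋·129 = 116 + 76×129 = 9920
Count = 76 − 65 + 1 = 12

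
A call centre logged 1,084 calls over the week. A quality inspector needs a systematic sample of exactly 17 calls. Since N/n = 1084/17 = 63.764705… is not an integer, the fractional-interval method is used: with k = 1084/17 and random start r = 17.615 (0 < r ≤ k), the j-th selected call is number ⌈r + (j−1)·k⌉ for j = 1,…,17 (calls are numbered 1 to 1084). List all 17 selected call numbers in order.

18, 82, 146, 209, 273, 337, 401, 464, 528, 592, 656, 720, 783, 847, 911, 975, 1038

j=1: r + 0k = 17.615 → ⌈·⌉ = 18
j=2: r + 1k = 81.379705… → ⌈·⌉ = 82
j=3: r + 2k = 145.144411… → ⌈·⌉ = 146
j=4: r + 3k = 208.909117… → ⌈·⌉ = 209
j=5: r + 4k = 272.673823… → ⌈·⌉ = 273
j=6: r + 5k = 336.438529… → ⌈·⌉ = 337
j=7: r + 6k = 400.203235… → ⌈·⌉ = 401
j=8: r + 7k = 463.967941… → ⌈·⌉ = 464
j=9: r + 8k = 527.732647… → ⌈·⌉ = 528
j=10: r + 9k = 591.497352… → ⌈·⌉ = 592
j=11: r + 10k = 655.262058… → ⌈·⌉ = 656
j=12: r + 11k = 719.026764… → ⌈·⌉ = 720
j=13: r + 12k = 782.791470… → ⌈·⌉ = 783
j=14: r + 13k = 846.556176… → ⌈·⌉ = 847
j=15: r + 14k = 910.320882… → ⌈·⌉ = 911
j=16: r + 15k = 974.085588… → ⌈·⌉ = 975
j=17: r + 16k = 1037.850294… → ⌈·⌉ = 1038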